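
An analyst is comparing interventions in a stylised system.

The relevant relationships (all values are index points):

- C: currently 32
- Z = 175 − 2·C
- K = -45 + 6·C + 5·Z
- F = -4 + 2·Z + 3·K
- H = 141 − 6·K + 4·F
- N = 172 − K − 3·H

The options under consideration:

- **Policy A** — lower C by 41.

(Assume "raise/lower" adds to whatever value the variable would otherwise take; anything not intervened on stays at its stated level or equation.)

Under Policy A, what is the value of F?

Policy A (C − 41):
  C = 32 − 41 = -9
  Z = 175 − 2·(-9) = 193
  K = -45 + 6·(-9) + 5·193 = 866
  F = -4 + 2·193 + 3·866 = 2980

2980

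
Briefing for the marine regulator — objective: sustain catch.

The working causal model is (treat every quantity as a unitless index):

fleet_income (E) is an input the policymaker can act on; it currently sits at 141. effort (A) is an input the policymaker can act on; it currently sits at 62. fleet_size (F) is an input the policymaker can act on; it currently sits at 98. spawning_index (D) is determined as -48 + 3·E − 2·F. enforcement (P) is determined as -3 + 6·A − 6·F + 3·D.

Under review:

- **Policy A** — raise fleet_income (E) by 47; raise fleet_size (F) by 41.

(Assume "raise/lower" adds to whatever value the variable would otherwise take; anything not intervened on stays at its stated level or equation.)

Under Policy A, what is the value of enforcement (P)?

Policy A (E + 47, F + 41):
  E = 141 + 47 = 188
  A = 62
  F = 98 + 41 = 139
  D = -48 + 3·188 − 2·139 = 238
  P = -3 + 6·62 − 6·139 + 3·238 = 249

249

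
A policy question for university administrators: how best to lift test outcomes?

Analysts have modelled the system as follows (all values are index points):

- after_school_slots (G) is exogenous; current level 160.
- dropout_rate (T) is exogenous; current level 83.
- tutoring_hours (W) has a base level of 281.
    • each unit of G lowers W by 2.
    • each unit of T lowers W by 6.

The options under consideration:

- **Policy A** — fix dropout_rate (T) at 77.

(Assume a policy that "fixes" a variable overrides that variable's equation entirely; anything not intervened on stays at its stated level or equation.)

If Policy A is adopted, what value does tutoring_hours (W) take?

-501

Policy A (T := 77):
  G = 160
  T = 77
  W = 281 − 2·160 − 6·77 = -501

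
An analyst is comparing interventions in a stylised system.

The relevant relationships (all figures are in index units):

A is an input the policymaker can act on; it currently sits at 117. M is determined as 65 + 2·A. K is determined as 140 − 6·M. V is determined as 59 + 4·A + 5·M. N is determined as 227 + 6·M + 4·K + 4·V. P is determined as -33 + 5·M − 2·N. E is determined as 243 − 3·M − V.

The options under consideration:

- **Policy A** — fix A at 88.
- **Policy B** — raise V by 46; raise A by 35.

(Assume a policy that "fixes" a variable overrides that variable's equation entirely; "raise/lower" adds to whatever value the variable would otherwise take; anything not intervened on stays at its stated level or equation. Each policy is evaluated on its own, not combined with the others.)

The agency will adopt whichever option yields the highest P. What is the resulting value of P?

-4654

Policy A (A := 88):
  A = 88
  M = 65 + 2·88 = 241
  K = 140 − 6·241 = -1306
  V = 59 + 4·88 + 5·241 = 1616
  N = 227 + 6·241 + 4·(-1306) + 4·1616 = 2913
  P = -33 + 5·241 − 2·2913 = -4654
Policy B (V + 46, A + 35):
  A = 117 + 35 = 152
  M = 65 + 2·152 = 369
  K = 140 − 6·369 = -2074
  V = 59 + 4·152 + 5·369 (+46 from intervention) = 2558
  N = 227 + 6·369 + 4·(-2074) + 4·2558 = 4377
  P = -33 + 5·369 − 2·4377 = -6942
Comparing — Policy A: P=-4654, Policy B: P=-6942. Highest is -4654 (Policy A).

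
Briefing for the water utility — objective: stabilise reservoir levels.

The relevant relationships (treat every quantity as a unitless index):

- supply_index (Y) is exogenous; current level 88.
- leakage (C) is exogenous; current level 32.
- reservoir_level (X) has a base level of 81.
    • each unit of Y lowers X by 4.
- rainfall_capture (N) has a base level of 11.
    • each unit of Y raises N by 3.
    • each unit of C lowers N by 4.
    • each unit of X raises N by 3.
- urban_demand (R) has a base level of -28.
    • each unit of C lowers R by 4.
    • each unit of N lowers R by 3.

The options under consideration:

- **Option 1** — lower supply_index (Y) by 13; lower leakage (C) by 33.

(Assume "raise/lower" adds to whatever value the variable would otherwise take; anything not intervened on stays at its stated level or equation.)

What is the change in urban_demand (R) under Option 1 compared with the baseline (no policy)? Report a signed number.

-615

Baseline:
  Y = 88
  C = 32
  X = 81 − 4·88 = -271
  N = 11 + 3·88 − 4·32 + 3·(-271) = -666
  R = -28 − 4·32 − 3·(-666) = 1842
Option 1 (Y − 13, C − 33):
  Y = 88 − 13 = 75
  C = 32 − 33 = -1
  X = 81 − 4·75 = -219
  N = 11 + 3·75 − 4·(-1) + 3·(-219) = -417
  R = -28 − 4·(-1) − 3·(-417) = 1227
Change in R: 1227 − 1842 = -615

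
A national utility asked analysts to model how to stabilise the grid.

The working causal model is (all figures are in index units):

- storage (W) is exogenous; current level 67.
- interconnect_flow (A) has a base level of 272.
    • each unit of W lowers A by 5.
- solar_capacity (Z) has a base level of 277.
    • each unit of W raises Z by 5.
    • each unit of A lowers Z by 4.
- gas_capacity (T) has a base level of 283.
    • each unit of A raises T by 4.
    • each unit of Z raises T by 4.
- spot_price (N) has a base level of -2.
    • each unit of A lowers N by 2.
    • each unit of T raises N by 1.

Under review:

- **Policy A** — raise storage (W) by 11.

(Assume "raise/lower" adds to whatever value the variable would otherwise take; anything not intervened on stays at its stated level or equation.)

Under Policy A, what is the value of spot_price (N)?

Policy A (W + 11):
  W = 67 + 11 = 78
  A = 272 − 5·78 = -118
  Z = 277 + 5·78 − 4·(-118) = 1139
  T = 283 + 4·(-118) + 4·1139 = 4367
  N = -2 − 2·(-118) + 4367 = 4601

4601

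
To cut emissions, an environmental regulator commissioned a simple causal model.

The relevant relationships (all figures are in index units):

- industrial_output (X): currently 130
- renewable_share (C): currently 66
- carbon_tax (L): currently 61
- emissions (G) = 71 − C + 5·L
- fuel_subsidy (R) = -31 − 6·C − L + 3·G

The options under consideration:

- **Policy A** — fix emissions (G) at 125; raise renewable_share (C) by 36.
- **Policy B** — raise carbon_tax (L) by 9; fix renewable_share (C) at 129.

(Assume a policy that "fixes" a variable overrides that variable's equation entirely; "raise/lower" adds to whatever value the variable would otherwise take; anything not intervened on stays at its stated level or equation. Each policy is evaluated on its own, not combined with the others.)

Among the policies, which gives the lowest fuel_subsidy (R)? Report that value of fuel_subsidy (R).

-329

Policy A (G := 125, C + 36):
  C = 66 + 36 = 102
  L = 61
  G = 125
  R = -31 − 6·102 − 61 + 3·125 = -329
Policy B (L + 9, C := 129):
  C = 129
  L = 61 + 9 = 70
  G = 71 − 129 + 5·70 = 292
  R = -31 − 6·129 − 70 + 3·292 = 1
Comparing — Policy A: R=-329, Policy B: R=1. Lowest is -329 (Policy A).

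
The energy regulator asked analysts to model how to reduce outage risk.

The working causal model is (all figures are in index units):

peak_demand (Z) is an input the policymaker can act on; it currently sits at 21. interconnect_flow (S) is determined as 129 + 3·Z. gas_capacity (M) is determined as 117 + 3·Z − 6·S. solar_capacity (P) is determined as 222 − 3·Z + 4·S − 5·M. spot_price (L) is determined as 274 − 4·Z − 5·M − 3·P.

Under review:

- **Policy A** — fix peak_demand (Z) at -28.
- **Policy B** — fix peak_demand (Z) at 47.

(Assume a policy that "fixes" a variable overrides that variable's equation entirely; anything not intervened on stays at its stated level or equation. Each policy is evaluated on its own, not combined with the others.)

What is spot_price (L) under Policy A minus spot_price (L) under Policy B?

13575

Policy A (Z := -28):
  Z = -28
  S = 129 + 3·(-28) = 45
  M = 117 + 3·(-28) − 6·45 = -237
  P = 222 − 3·(-28) + 4·45 − 5·(-237) = 1671
  L = 274 − 4·(-28) − 5·(-237) − 3·1671 = -3442
Policy B (Z := 47):
  Z = 47
  S = 129 + 3·47 = 270
  M = 117 + 3·47 − 6·270 = -1362
  P = 222 − 3·47 + 4·270 − 5·(-1362) = 7971
  L = 274 − 4·47 − 5·(-1362) − 3·7971 = -17017
L: -3442 − (-17017) = 13575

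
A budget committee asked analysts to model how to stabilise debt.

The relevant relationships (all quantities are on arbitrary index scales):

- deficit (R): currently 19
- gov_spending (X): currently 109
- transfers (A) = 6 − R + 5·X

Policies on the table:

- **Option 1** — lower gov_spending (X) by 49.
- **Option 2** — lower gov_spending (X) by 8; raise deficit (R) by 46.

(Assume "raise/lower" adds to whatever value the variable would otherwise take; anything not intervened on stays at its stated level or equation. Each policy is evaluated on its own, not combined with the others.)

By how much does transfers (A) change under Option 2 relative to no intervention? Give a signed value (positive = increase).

-86

Baseline:
  R = 19
  X = 109
  A = 6 − 19 + 5·109 = 532
Option 2 (X − 8, R + 46):
  R = 19 + 46 = 65
  X = 109 − 8 = 101
  A = 6 − 65 + 5·101 = 446
Change in A: 446 − 532 = -86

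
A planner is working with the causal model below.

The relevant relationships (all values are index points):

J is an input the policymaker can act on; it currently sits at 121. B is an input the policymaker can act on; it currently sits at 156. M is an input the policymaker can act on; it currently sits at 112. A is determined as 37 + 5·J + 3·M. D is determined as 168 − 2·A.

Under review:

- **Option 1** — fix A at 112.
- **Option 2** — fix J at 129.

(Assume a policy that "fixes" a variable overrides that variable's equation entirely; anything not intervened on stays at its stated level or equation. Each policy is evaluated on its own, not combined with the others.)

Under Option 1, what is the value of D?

Option 1 (A := 112):
  J = 121
  M = 112
  A = 112
  D = 168 − 2·112 = -56

-56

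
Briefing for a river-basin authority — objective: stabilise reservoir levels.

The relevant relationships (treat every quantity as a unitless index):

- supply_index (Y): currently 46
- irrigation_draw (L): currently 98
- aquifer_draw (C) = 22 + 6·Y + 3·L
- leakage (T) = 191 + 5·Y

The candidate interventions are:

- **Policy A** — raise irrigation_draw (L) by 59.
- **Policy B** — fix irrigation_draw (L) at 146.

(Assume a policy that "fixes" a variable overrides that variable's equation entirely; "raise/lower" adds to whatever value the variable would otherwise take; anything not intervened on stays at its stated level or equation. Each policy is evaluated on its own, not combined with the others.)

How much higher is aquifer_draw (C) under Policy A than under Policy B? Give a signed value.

Policy A (L + 59):
  Y = 46
  L = 98 + 59 = 157
  C = 22 + 6·46 + 3·157 = 769
Policy B (L := 146):
  Y = 46
  L = 146
  C = 22 + 6·46 + 3·146 = 736
C: 769 − 736 = 33

33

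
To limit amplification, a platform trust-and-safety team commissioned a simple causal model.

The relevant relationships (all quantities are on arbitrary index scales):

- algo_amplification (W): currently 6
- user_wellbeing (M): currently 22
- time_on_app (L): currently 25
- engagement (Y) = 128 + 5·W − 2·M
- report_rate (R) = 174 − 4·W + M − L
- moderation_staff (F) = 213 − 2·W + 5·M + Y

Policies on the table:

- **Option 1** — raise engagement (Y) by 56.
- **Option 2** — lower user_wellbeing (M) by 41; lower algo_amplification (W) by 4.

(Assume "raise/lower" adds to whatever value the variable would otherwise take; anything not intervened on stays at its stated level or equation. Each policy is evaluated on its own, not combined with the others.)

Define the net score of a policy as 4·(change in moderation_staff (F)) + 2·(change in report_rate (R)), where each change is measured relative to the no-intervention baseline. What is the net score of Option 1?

Baseline:
  W = 6
  M = 22
  L = 25
  Y = 128 + 5·6 − 2·22 = 114
  R = 174 − 4·6 + 22 − 25 = 147
  F = 213 − 2·6 + 5·22 + 114 = 425
Option 1 (Y + 56):
  W = 6
  M = 22
  L = 25
  Y = 128 + 5·6 − 2·22 (+56 from intervention) = 170
  R = 174 − 4·6 + 22 − 25 = 147
  F = 213 − 2·6 + 5·22 + 170 = 481
ΔF = 481 − 425 = 56; ΔR = 147 − 147 = 0
Score = 4·56 + 2·0 = 224

224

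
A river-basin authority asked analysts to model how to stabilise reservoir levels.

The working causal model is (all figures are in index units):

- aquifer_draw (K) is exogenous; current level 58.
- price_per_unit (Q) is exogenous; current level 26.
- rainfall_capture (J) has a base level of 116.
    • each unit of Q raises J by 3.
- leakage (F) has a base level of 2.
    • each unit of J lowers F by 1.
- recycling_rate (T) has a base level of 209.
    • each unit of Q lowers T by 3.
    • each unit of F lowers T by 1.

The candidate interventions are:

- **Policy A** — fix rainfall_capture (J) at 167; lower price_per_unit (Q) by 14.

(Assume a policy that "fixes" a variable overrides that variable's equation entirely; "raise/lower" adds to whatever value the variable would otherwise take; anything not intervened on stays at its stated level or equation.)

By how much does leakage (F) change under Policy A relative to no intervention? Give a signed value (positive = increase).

Baseline:
  Q = 26
  J = 116 + 3·26 = 194
  F = 2 − 194 = -192
Policy A (J := 167, Q − 14):
  Q = 26 − 14 = 12
  J = 167
  F = 2 − 167 = -165
Change in F: -165 − (-192) = 27

27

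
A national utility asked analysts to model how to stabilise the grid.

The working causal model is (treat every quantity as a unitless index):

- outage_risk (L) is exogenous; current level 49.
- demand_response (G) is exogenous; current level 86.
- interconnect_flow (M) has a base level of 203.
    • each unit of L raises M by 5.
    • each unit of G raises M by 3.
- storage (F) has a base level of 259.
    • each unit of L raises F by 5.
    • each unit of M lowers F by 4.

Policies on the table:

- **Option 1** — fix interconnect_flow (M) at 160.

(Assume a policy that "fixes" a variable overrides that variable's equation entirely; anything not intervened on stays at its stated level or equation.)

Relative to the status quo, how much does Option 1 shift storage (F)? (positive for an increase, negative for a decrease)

2184

Baseline:
  L = 49
  G = 86
  M = 203 + 5·49 + 3·86 = 706
  F = 259 + 5·49 − 4·706 = -2320
Option 1 (M := 160):
  L = 49
  G = 86
  M = 160
  F = 259 + 5·49 − 4·160 = -136
Change in F: -136 − (-2320) = 2184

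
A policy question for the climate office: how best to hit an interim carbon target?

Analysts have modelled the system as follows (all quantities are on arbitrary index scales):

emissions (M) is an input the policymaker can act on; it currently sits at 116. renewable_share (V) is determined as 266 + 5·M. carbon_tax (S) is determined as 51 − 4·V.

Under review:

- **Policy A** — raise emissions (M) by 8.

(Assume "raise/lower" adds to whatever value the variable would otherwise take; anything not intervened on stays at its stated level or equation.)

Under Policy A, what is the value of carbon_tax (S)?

Policy A (M + 8):
  M = 116 + 8 = 124
  V = 266 + 5·124 = 886
  S = 51 − 4·886 = -3493

-3493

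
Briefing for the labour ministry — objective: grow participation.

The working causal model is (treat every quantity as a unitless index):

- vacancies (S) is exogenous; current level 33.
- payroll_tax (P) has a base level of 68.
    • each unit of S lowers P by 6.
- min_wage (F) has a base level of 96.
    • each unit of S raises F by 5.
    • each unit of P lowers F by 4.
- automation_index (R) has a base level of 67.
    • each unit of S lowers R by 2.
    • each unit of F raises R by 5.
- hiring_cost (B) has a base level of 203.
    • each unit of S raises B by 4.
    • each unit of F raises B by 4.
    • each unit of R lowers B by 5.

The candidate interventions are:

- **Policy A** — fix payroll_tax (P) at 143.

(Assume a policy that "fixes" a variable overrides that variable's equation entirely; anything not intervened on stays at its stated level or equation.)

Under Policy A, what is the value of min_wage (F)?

-311

Policy A (P := 143):
  S = 33
  P = 143
  F = 96 + 5·33 − 4·143 = -311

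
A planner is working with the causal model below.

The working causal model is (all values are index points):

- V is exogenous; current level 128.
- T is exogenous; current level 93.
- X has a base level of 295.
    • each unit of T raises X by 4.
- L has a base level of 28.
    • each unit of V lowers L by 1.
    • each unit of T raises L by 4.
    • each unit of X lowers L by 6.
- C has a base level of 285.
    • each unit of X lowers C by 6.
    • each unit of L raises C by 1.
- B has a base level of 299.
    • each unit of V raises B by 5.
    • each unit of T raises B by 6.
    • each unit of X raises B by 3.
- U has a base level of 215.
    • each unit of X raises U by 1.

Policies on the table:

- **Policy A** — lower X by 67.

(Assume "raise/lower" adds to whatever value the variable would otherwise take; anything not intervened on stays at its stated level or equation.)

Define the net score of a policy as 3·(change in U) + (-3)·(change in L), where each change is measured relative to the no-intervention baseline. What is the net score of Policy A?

-1407

Baseline:
  V = 128
  T = 93
  X = 295 + 4·93 = 667
  L = 28 − 128 + 4·93 − 6·667 = -3730
  U = 215 + 667 = 882
Policy A (X − 67):
  V = 128
  T = 93
  X = 295 + 4·93 (−67 from intervention) = 600
  L = 28 − 128 + 4·93 − 6·600 = -3328
  U = 215 + 600 = 815
ΔU = 815 − 882 = -67; ΔL = -3328 − (-3730) = 402
Score = 3·(-67) + (-3)·402 = -1407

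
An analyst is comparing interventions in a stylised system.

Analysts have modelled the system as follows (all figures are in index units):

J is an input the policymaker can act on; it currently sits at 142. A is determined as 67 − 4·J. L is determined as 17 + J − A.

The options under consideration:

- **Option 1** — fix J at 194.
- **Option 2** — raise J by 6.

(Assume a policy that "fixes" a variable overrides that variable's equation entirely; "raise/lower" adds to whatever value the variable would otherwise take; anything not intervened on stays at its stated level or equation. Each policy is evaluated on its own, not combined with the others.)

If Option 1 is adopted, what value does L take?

Option 1 (J := 194):
  J = 194
  A = 67 − 4·194 = -709
  L = 17 + 194 − (-709) = 920

920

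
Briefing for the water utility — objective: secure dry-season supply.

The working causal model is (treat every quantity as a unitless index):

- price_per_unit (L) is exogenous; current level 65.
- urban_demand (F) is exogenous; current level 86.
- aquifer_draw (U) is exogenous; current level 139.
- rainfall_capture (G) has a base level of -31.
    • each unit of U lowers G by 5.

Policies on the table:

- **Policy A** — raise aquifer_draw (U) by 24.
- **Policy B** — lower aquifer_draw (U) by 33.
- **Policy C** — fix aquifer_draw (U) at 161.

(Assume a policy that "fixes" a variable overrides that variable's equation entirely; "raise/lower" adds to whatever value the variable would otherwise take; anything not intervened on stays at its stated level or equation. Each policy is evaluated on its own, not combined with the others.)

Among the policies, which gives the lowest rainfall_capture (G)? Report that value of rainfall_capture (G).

-846

Policy A (U + 24):
  U = 139 + 24 = 163
  G = -31 − 5·163 = -846
Policy B (U − 33):
  U = 139 − 33 = 106
  G = -31 − 5·106 = -561
Policy C (U := 161):
  U = 161
  G = -31 − 5·161 = -836
Comparing — Policy A: G=-846, Policy B: G=-561, Policy C: G=-836. Lowest is -846 (Policy A).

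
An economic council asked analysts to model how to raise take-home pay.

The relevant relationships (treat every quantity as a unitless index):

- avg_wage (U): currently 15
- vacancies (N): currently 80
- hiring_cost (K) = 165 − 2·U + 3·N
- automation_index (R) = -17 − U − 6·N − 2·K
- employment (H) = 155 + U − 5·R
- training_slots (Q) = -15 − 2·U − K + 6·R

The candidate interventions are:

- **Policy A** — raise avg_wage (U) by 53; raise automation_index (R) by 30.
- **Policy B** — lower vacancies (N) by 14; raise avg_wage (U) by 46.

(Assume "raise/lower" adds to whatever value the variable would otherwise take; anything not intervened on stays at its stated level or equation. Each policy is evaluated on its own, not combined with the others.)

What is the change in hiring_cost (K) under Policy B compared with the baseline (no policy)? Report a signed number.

Baseline:
  U = 15
  N = 80
  K = 165 − 2·15 + 3·80 = 375
Policy B (N − 14, U + 46):
  U = 15 + 46 = 61
  N = 80 − 14 = 66
  K = 165 − 2·61 + 3·66 = 241
Change in K: 241 − 375 = -134

-134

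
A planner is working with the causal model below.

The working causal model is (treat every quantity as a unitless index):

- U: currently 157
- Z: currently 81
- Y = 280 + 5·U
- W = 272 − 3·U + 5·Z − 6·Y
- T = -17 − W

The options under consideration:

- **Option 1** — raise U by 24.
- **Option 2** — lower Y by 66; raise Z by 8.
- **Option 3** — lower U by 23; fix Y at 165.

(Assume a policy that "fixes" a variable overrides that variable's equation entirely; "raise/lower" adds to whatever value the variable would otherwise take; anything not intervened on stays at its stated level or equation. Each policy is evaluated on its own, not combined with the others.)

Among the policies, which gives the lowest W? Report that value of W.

Option 1 (U + 24):
  U = 157 + 24 = 181
  Z = 81
  Y = 280 + 5·181 = 1185
  W = 272 − 3·181 + 5·81 − 6·1185 = -6976
Option 2 (Y − 66, Z + 8):
  U = 157
  Z = 81 + 8 = 89
  Y = 280 + 5·157 (−66 from intervention) = 999
  W = 272 − 3·157 + 5·89 − 6·999 = -5748
Option 3 (U − 23, Y := 165):
  U = 157 − 23 = 134
  Z = 81
  Y = 165
  W = 272 − 3·134 + 5·81 − 6·165 = -715
Comparing — Option 1: W=-6976, Option 2: W=-5748, Option 3: W=-715. Lowest is -6976 (Option 1).

-6976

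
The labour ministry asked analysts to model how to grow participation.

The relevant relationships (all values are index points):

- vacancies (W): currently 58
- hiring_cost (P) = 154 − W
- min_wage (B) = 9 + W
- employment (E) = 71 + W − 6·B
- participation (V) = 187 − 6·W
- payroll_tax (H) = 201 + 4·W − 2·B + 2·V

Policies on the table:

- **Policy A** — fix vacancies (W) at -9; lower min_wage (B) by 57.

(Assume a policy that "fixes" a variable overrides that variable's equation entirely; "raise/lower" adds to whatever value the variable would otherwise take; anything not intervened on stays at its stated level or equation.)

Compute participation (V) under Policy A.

241

Policy A (W := -9, B − 57):
  W = -9
  V = 187 − 6·(-9) = 241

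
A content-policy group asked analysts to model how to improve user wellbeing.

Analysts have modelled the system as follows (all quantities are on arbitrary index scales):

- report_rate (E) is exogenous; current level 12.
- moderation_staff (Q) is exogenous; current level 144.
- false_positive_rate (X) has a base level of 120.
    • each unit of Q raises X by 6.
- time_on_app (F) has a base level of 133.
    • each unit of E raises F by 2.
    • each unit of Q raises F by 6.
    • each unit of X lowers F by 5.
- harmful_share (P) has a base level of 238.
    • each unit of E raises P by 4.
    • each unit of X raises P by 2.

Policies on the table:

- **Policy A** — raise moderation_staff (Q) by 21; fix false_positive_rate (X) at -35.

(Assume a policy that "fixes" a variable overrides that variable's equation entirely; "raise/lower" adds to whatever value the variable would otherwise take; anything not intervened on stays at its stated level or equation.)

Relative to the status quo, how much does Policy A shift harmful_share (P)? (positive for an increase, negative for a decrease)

Baseline:
  E = 12
  Q = 144
  X = 120 + 6·144 = 984
  P = 238 + 4·12 + 2·984 = 2254
Policy A (Q + 21, X := -35):
  E = 12
  Q = 144 + 21 = 165
  X = -35
  P = 238 + 4·12 + 2·(-35) = 216
Change in P: 216 − 2254 = -2038

-2038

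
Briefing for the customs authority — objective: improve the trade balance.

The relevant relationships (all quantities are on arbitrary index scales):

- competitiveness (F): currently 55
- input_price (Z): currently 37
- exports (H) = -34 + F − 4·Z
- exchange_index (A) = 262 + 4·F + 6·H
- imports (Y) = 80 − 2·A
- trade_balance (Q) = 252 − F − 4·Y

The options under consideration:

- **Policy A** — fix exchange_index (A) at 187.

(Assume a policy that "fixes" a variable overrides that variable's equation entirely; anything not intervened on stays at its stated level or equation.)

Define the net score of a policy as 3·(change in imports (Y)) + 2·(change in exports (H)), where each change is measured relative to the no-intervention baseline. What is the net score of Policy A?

-2802

Baseline:
  F = 55
  Z = 37
  H = -34 + 55 − 4·37 = -127
  A = 262 + 4·55 + 6·(-127) = -280
  Y = 80 − 2·(-280) = 640
Policy A (A := 187):
  F = 55
  Z = 37
  H = -34 + 55 − 4·37 = -127
  A = 187
  Y = 80 − 2·187 = -294
ΔY = -294 − 640 = -934; ΔH = -127 − (-127) = 0
Score = 3·(-934) + 2·0 = -2802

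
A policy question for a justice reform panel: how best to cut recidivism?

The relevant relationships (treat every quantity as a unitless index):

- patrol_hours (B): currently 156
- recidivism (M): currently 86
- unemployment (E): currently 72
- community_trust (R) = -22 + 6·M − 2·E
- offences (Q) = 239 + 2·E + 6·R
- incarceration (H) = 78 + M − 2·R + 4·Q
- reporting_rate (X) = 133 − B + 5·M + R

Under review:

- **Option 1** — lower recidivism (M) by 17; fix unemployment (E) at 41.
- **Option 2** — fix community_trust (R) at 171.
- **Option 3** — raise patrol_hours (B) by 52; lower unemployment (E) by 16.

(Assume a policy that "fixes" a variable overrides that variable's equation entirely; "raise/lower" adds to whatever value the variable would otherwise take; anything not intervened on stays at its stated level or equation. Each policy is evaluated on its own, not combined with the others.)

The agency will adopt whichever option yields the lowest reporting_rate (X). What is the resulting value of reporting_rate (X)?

Option 1 (M − 17, E := 41):
  B = 156
  M = 86 − 17 = 69
  E = 41
  R = -22 + 6·69 − 2·41 = 310
  X = 133 − 156 + 5·69 + 310 = 632
Option 2 (R := 171):
  B = 156
  M = 86
  E = 72
  R = 171
  X = 133 − 156 + 5·86 + 171 = 578
Option 3 (B + 52, E − 16):
  B = 156 + 52 = 208
  M = 86
  E = 72 − 16 = 56
  R = -22 + 6·86 − 2·56 = 382
  X = 133 − 208 + 5·86 + 382 = 737
Comparing — Option 1: X=632, Option 2: X=578, Option 3: X=737. Lowest is 578 (Option 2).

578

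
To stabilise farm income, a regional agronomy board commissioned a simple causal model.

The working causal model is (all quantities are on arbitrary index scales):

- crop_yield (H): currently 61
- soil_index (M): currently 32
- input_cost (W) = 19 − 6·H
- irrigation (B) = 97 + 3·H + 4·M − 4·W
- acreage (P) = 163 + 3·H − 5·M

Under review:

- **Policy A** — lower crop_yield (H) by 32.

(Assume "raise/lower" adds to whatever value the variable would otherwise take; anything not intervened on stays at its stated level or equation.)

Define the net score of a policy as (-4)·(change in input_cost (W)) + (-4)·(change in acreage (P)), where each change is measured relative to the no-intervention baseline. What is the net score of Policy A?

-384

Baseline:
  H = 61
  M = 32
  W = 19 − 6·61 = -347
  P = 163 + 3·61 − 5·32 = 186
Policy A (H − 32):
  H = 61 − 32 = 29
  M = 32
  W = 19 − 6·29 = -155
  P = 163 + 3·29 − 5·32 = 90
ΔW = -155 − (-347) = 192; ΔP = 90 − 186 = -96
Score = (-4)·192 + (-4)·(-96) = -384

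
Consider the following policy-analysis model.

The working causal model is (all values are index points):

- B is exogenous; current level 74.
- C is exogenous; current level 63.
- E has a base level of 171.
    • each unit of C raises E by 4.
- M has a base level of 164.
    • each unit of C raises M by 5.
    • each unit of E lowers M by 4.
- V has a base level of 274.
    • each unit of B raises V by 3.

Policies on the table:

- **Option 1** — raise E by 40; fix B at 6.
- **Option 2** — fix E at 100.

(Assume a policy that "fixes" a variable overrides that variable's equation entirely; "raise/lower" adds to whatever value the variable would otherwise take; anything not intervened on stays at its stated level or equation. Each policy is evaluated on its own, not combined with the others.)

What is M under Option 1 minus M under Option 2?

-1452

Option 1 (E + 40, B := 6):
  C = 63
  E = 171 + 4·63 (+40 from intervention) = 463
  M = 164 + 5·63 − 4·463 = -1373
Option 2 (E := 100):
  C = 63
  E = 100
  M = 164 + 5·63 − 4·100 = 79
M: -1373 − 79 = -1452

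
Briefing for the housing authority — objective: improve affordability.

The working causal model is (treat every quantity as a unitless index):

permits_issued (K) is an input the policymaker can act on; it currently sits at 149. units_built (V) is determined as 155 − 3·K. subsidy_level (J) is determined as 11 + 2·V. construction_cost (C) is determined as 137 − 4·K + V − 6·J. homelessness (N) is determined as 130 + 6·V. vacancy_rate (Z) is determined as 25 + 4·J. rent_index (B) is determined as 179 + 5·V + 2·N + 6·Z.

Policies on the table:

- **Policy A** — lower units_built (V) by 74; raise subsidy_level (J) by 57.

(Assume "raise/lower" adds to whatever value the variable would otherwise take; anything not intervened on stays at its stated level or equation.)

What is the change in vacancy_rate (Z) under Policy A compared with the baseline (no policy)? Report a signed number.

Baseline:
  K = 149
  V = 155 − 3·149 = -292
  J = 11 + 2·(-292) = -573
  Z = 25 + 4·(-573) = -2267
Policy A (V − 74, J + 57):
  K = 149
  V = 155 − 3·149 (−74 from intervention) = -366
  J = 11 + 2·(-366) (+57 from intervention) = -664
  Z = 25 + 4·(-664) = -2631
Change in Z: -2631 − (-2267) = -364

-364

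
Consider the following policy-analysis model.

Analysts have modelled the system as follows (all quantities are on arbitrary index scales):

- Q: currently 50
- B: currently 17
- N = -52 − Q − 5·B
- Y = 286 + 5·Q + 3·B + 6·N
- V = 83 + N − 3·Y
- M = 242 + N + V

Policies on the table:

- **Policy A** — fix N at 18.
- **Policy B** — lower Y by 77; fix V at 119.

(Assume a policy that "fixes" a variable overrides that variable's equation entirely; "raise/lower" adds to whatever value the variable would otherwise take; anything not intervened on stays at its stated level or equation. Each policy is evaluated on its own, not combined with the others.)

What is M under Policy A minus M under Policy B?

-1898

Policy A (N := 18):
  Q = 50
  B = 17
  N = 18
  Y = 286 + 5·50 + 3·17 + 6·18 = 695
  V = 83 + 18 − 3·695 = -1984
  M = 242 + 18 + (-1984) = -1724
Policy B (Y − 77, V := 119):
  Q = 50
  B = 17
  N = -52 − 50 − 5·17 = -187
  Y = 286 + 5·50 + 3·17 + 6·(-187) (−77 from intervention) = -612
  V = 119
  M = 242 + (-187) + 119 = 174
M: -1724 − 174 = -1898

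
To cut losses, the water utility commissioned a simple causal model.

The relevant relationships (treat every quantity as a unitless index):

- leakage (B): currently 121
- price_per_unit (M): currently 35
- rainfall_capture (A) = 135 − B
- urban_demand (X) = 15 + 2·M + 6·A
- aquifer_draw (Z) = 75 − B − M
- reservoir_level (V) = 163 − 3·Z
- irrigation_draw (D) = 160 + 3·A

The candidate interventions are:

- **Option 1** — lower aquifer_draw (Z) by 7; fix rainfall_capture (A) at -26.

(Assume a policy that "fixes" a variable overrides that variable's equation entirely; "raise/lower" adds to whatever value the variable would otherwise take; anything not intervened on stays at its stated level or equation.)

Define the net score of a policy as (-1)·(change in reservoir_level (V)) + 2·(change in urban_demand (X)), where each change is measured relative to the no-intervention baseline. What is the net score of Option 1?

-501

Baseline:
  B = 121
  M = 35
  A = 135 − 121 = 14
  X = 15 + 2·35 + 6·14 = 169
  Z = 75 − 121 − 35 = -81
  V = 163 − 3·(-81) = 406
Option 1 (Z − 7, A := -26):
  B = 121
  M = 35
  A = -26
  X = 15 + 2·35 + 6·(-26) = -71
  Z = 75 − 121 − 35 (−7 from intervention) = -88
  V = 163 − 3·(-88) = 427
ΔV = 427 − 406 = 21; ΔX = -71 − 169 = -240
Score = (-1)·21 + 2·(-240) = -501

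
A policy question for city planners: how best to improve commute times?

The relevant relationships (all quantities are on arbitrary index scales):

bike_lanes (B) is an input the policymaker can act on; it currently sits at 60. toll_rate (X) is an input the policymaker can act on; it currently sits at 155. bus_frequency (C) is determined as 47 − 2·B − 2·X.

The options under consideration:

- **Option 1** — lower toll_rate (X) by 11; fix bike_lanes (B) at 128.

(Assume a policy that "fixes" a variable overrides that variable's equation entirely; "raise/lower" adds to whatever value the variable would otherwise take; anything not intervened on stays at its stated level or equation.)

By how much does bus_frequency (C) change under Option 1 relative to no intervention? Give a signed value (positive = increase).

Baseline:
  B = 60
  X = 155
  C = 47 − 2·60 − 2·155 = -383
Option 1 (X − 11, B := 128):
  B = 128
  X = 155 − 11 = 144
  C = 47 − 2·128 − 2·144 = -497
Change in C: -497 − (-383) = -114

-114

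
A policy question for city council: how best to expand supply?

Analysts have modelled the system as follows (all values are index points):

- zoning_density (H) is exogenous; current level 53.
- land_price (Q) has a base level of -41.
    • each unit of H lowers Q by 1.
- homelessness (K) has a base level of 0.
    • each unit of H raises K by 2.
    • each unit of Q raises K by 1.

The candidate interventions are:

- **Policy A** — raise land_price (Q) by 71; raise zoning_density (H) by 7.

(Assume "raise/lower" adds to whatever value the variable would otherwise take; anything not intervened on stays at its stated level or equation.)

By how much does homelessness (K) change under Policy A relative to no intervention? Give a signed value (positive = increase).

Baseline:
  H = 53
  Q = -41 − 53 = -94
  K = 0 + 2·53 + (-94) = 12
Policy A (Q + 71, H + 7):
  H = 53 + 7 = 60
  Q = -41 − 60 (+71 from intervention) = -30
  K = 0 + 2·60 + (-30) = 90
Change in K: 90 − 12 = 78

78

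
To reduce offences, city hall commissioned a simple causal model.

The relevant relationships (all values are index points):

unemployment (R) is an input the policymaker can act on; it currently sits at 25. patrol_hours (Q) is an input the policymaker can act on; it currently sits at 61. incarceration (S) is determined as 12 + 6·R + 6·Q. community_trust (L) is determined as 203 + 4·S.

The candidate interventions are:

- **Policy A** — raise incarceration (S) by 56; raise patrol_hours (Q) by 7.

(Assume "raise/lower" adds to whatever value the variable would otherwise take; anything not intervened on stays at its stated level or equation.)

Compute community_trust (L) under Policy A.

2707

Policy A (S + 56, Q + 7):
  R = 25
  Q = 61 + 7 = 68
  S = 12 + 6·25 + 6·68 (+56 from intervention) = 626
  L = 203 + 4·626 = 2707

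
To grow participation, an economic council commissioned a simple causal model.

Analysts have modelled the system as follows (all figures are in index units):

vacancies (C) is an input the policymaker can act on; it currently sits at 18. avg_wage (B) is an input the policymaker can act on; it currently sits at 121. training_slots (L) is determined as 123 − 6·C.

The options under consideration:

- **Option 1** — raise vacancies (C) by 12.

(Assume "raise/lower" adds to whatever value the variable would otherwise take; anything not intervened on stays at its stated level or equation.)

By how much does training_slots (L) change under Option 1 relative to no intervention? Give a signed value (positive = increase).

-72

Baseline:
  C = 18
  L = 123 − 6·18 = 15
Option 1 (C + 12):
  C = 18 + 12 = 30
  L = 123 − 6·30 = -57
Change in L: -57 − 15 = -72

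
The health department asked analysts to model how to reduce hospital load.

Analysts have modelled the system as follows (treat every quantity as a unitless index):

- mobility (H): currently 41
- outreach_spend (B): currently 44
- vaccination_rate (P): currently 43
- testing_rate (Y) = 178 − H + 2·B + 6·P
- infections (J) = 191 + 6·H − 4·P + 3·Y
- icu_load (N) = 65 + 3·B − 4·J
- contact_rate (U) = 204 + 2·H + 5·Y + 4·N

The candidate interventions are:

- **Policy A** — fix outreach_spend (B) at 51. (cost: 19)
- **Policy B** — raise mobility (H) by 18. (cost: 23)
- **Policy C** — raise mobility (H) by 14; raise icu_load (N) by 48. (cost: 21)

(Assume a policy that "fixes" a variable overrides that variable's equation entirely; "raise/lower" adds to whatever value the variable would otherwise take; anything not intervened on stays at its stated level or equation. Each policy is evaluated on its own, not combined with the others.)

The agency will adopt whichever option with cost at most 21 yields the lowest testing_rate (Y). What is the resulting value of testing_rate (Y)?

469

Policy A (B := 51):
  H = 41
  B = 51
  P = 43
  Y = 178 − 41 + 2·51 + 6·43 = 497
Policy C (H + 14, N + 48):
  H = 41 + 14 = 55
  B = 44
  P = 43
  Y = 178 − 55 + 2·44 + 6·43 = 469
Comparing — Policy A: Y=497, Policy C: Y=469. Lowest is 469 (Policy C).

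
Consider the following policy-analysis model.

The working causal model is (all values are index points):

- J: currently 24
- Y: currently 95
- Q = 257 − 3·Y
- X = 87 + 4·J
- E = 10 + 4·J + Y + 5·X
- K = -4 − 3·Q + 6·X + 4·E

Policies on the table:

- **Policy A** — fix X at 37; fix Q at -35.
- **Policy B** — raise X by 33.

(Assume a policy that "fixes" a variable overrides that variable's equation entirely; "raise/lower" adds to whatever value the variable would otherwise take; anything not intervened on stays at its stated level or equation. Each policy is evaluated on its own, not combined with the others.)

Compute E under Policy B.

Policy B (X + 33):
  J = 24
  Y = 95
  X = 87 + 4·24 (+33 from intervention) = 216
  E = 10 + 4·24 + 95 + 5·216 = 1281

1281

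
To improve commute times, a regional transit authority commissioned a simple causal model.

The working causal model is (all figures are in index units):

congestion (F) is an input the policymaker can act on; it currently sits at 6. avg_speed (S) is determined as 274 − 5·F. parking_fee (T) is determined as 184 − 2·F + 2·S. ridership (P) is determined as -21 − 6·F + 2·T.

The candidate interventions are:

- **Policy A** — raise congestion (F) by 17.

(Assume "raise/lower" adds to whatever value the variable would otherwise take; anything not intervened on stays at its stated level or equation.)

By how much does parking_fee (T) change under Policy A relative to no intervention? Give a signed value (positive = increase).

-204

Baseline:
  F = 6
  S = 274 − 5·6 = 244
  T = 184 − 2·6 + 2·244 = 660
Policy A (F + 17):
  F = 6 + 17 = 23
  S = 274 − 5·23 = 159
  T = 184 − 2·23 + 2·159 = 456
Change in T: 456 − 660 = -204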